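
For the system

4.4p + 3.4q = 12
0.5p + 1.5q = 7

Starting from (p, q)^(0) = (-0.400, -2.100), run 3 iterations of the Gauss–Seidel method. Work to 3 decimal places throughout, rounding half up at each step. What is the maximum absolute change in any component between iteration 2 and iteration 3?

Iteration 1:
  p = (12 - (3.4)·-2.100) / (4.4) = 4.350
  q = (7 - (0.5)·4.350) / (1.5) = 3.217
Iteration 2:
  p = (12 - (3.4)·3.217) / (4.4) = 0.241
  q = (7 - (0.5)·0.241) / (1.5) = 4.586
Iteration 3:
  p = (12 - (3.4)·4.586) / (4.4) = -0.816
  q = (7 - (0.5)·-0.816) / (1.5) = 4.939
Change: (-1.057, 0.353) → max |·| = 1.057

1.057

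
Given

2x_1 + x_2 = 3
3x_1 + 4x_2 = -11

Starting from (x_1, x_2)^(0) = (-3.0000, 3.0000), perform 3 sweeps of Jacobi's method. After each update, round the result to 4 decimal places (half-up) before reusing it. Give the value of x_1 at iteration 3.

2.8750

Iteration 1:
  x_1 = (3 - (1)·3.0000) / (2) = 0.0000
  x_2 = (-11 - (3)·-3.0000) / (4) = -0.5000
Iteration 2:
  x_1 = (3 - (1)·-0.5000) / (2) = 1.7500
  x_2 = (-11 - (3)·0.0000) / (4) = -2.7500
Iteration 3:
  x_1 = (3 - (1)·-2.7500) / (2) = 2.8750
  x_2 = (-11 - (3)·1.7500) / (4) = -4.0625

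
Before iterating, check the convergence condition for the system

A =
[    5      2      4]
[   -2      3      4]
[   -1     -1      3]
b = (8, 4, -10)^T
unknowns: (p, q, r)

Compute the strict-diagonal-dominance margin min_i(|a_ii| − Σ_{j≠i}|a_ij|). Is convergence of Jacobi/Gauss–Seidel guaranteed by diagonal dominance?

row 1: |5| − (2+4) = -1
row 2: |3| − (2+4) = -3
row 3: |3| − (1+1) = 1
minimum over rows = -3 → not strictly diagonally dominant

-3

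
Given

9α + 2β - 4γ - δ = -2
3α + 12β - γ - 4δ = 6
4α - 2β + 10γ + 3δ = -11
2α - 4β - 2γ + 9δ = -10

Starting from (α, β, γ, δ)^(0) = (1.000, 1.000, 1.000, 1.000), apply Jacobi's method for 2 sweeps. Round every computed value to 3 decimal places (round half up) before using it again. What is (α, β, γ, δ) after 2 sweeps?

(-1.156, 0.117, -0.811, -1.195)

Iteration 1:
  α = (-2 - (2)·1.000 - (-4)·1.000 - (-1)·1.000) / (9) = 0.111
  β = (6 - (3)·1.000 - (-1)·1.000 - (-4)·1.000) / (12) = 0.667
  γ = (-11 - (4)·1.000 - (-2)·1.000 - (3)·1.000) / (10) = -1.600
  δ = (-10 - (2)·1.000 - (-4)·1.000 - (-2)·1.000) / (9) = -0.667
Iteration 2:
  α = (-2 - (2)·0.667 - (-4)·-1.600 - (-1)·-0.667) / (9) = -1.156
  β = (6 - (3)·0.111 - (-1)·-1.600 - (-4)·-0.667) / (12) = 0.117
  γ = (-11 - (4)·0.111 - (-2)·0.667 - (3)·-0.667) / (10) = -0.811
  δ = (-10 - (2)·0.111 - (-4)·0.667 - (-2)·-1.600) / (9) = -1.195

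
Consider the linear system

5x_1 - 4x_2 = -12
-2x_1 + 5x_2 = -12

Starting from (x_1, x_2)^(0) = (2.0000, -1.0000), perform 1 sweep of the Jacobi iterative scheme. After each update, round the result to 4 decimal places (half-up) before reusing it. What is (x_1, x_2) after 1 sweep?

(-3.2000, -1.6000)

Iteration 1:
  x_1 = (-12 - (-4)·-1.0000) / (5) = -3.2000
  x_2 = (-12 - (-2)·2.0000) / (5) = -1.6000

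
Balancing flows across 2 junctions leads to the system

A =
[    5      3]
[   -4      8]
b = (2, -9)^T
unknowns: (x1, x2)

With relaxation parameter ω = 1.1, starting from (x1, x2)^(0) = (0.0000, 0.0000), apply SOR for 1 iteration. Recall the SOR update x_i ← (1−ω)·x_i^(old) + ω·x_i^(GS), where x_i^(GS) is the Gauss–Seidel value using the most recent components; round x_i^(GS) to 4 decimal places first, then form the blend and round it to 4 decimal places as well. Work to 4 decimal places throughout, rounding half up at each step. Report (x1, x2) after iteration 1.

(0.4400, -0.9955)

Iteration 1:
  x1: GS value = (2 - (3)·0.0000) / (5) = 0.4000;  x1 ← (1−ω)·0.0000 + ω·0.4000 = 0.4400
  x2: GS value = (-9 - (-4)·0.4400) / (8) = -0.9050;  x2 ← (1−ω)·0.0000 + ω·-0.9050 = -0.9955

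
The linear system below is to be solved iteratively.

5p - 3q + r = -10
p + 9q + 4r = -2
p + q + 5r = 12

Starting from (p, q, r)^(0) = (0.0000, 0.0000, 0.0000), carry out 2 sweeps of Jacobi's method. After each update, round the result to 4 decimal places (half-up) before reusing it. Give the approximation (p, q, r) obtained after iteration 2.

Iteration 1:
  p = (-10 - (-3)·0.0000 - (1)·0.0000) / (5) = -2.0000
  q = (-2 - (1)·0.0000 - (4)·0.0000) / (9) = -0.2222
  r = (12 - (1)·0.0000 - (1)·0.0000) / (5) = 2.4000
Iteration 2:
  p = (-10 - (-3)·-0.2222 - (1)·2.4000) / (5) = -2.6133
  q = (-2 - (1)·-2.0000 - (4)·2.4000) / (9) = -1.0667
  r = (12 - (1)·-2.0000 - (1)·-0.2222) / (5) = 2.8444

(-2.6133, -1.0667, 2.8444)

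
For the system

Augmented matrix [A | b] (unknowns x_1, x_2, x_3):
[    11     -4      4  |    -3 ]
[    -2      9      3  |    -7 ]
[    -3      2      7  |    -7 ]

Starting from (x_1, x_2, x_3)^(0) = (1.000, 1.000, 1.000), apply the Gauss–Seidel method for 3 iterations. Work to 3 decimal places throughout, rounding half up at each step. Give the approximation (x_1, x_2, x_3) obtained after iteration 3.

(-0.129, -0.472, -0.920)

Iteration 1:
  x_1 = (-3 - (-4)·1.000 - (4)·1.000) / (11) = -0.273
  x_2 = (-7 - (-2)·-0.273 - (3)·1.000) / (9) = -1.172
  x_3 = (-7 - (-3)·-0.273 - (2)·-1.172) / (7) = -0.782
Iteration 2:
  x_1 = (-3 - (-4)·-1.172 - (4)·-0.782) / (11) = -0.415
  x_2 = (-7 - (-2)·-0.415 - (3)·-0.782) / (9) = -0.609
  x_3 = (-7 - (-3)·-0.415 - (2)·-0.609) / (7) = -1.004
Iteration 3:
  x_1 = (-3 - (-4)·-0.609 - (4)·-1.004) / (11) = -0.129
  x_2 = (-7 - (-2)·-0.129 - (3)·-1.004) / (9) = -0.472
  x_3 = (-7 - (-3)·-0.129 - (2)·-0.472) / (7) = -0.920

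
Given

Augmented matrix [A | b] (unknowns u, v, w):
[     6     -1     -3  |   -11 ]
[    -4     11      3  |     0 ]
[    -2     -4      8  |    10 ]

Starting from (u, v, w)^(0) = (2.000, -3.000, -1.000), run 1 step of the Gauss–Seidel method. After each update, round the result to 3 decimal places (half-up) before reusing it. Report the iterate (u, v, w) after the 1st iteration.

Iteration 1:
  u = (-11 - (-1)·-3.000 - (-3)·-1.000) / (6) = -2.833
  v = (0 - (-4)·-2.833 - (3)·-1.000) / (11) = -0.757
  w = (10 - (-2)·-2.833 - (-4)·-0.757) / (8) = 0.163

(-2.833, -0.757, 0.163)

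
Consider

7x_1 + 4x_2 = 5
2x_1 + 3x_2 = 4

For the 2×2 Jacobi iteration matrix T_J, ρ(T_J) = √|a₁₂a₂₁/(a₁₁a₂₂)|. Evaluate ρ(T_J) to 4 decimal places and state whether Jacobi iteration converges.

a₁₂a₂₁/(a₁₁a₂₂) = (4)·(2) / ((7)·(3)) = 0.380952
ρ = √|0.380952| = √0.380952 = 0.6172
ρ < 1, so Jacobi converges

0.6172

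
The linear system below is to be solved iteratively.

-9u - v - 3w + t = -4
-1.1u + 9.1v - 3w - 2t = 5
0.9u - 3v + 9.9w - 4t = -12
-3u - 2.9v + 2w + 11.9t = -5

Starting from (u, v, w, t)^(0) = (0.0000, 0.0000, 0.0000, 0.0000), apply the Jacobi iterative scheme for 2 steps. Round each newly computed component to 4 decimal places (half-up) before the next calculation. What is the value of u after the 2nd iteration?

0.7407

Iteration 1:
  u = (-4 - (-1)·0.0000 - (-3)·0.0000 - (1)·0.0000) / (-9) = 0.4444
  v = (5 - (-1.1)·0.0000 - (-3)·0.0000 - (-2)·0.0000) / (9.1) = 0.5495
  w = (-12 - (0.9)·0.0000 - (-3)·0.0000 - (-4)·0.0000) / (9.9) = -1.2121
  t = (-5 - (-3)·0.0000 - (-2.9)·0.0000 - (2)·0.0000) / (11.9) = -0.4202
Iteration 2:
  u = (-4 - (-1)·0.5495 - (-3)·-1.2121 - (1)·-0.4202) / (-9) = 0.7407
  v = (5 - (-1.1)·0.4444 - (-3)·-1.2121 - (-2)·-0.4202) / (9.1) = 0.1112
  w = (-12 - (0.9)·0.4444 - (-3)·0.5495 - (-4)·-0.4202) / (9.9) = -1.2558
  t = (-5 - (-3)·0.4444 - (-2.9)·0.5495 - (2)·-1.2121) / (11.9) = 0.0295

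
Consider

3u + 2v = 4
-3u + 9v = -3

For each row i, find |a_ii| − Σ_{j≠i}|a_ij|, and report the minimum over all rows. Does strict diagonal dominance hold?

row 1: |3| − (2) = 1
row 2: |9| − (3) = 6
minimum over rows = 1 → strictly diagonally dominant (convergence guaranteed)

1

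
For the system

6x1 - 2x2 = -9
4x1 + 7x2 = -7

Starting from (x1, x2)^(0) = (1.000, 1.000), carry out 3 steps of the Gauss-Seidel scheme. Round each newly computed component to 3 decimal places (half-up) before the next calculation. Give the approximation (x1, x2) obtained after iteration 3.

Iteration 1:
  x1 = (-9 - (-2)·1.000) / (6) = -1.167
  x2 = (-7 - (4)·-1.167) / (7) = -0.333
Iteration 2:
  x1 = (-9 - (-2)·-0.333) / (6) = -1.611
  x2 = (-7 - (4)·-1.611) / (7) = -0.079
Iteration 3:
  x1 = (-9 - (-2)·-0.079) / (6) = -1.526
  x2 = (-7 - (4)·-1.526) / (7) = -0.128

(-1.526, -0.128)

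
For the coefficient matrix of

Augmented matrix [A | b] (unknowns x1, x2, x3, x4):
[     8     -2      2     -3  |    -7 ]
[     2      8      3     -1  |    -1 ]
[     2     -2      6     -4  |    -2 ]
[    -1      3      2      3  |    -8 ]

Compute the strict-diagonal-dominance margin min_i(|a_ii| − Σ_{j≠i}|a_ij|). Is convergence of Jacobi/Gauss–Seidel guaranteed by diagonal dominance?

-3

row 1: |8| − (2+2+3) = 1
row 2: |8| − (2+3+1) = 2
row 3: |6| − (2+2+4) = -2
row 4: |3| − (1+3+2) = -3
minimum over rows = -3 → not strictly diagonally dominant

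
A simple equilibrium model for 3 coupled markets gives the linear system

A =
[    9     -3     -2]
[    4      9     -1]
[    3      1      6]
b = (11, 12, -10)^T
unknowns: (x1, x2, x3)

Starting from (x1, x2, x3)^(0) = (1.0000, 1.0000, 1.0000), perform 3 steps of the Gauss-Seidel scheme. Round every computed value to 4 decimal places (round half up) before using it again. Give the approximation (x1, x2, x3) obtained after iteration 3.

(0.9533, 0.6651, -2.2542)

Iteration 1:
  x1 = (11 - (-3)·1.0000 - (-2)·1.0000) / (9) = 1.7778
  x2 = (12 - (4)·1.7778 - (-1)·1.0000) / (9) = 0.6543
  x3 = (-10 - (3)·1.7778 - (1)·0.6543) / (6) = -2.6646
Iteration 2:
  x1 = (11 - (-3)·0.6543 - (-2)·-2.6646) / (9) = 0.8482
  x2 = (12 - (4)·0.8482 - (-1)·-2.6646) / (9) = 0.6603
  x3 = (-10 - (3)·0.8482 - (1)·0.6603) / (6) = -2.2008
Iteration 3:
  x1 = (11 - (-3)·0.6603 - (-2)·-2.2008) / (9) = 0.9533
  x2 = (12 - (4)·0.9533 - (-1)·-2.2008) / (9) = 0.6651
  x3 = (-10 - (3)·0.9533 - (1)·0.6651) / (6) = -2.2542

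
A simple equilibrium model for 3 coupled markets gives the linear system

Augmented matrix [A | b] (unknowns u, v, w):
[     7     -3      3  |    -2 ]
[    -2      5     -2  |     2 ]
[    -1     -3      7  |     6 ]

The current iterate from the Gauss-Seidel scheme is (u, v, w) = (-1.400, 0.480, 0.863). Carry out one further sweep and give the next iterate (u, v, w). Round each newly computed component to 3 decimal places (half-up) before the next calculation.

One sweep:
  u = (-2 - (-3)·0.480 - (3)·0.863) / (7) = -0.450
  v = (2 - (-2)·-0.450 - (-2)·0.863) / (5) = 0.565
  w = (6 - (-1)·-0.450 - (-3)·0.565) / (7) = 1.035

(-0.450, 0.565, 1.035)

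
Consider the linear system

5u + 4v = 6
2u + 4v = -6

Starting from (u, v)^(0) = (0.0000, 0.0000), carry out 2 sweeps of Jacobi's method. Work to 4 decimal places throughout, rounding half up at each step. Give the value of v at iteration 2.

Iteration 1:
  u = (6 - (4)·0.0000) / (5) = 1.2000
  v = (-6 - (2)·0.0000) / (4) = -1.5000
Iteration 2:
  u = (6 - (4)·-1.5000) / (5) = 2.4000
  v = (-6 - (2)·1.2000) / (4) = -2.1000

-2.1000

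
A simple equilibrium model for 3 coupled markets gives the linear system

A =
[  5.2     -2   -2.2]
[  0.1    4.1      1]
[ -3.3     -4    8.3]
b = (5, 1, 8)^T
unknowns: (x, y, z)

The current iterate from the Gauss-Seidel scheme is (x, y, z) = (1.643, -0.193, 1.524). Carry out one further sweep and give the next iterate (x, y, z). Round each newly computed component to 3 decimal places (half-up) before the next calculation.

(1.532, -0.165, 1.493)

One sweep:
  x = (5 - (-2)·-0.193 - (-2.2)·1.524) / (5.2) = 1.532
  y = (1 - (0.1)·1.532 - (1)·1.524) / (4.1) = -0.165
  z = (8 - (-3.3)·1.532 - (-4)·-0.165) / (8.3) = 1.493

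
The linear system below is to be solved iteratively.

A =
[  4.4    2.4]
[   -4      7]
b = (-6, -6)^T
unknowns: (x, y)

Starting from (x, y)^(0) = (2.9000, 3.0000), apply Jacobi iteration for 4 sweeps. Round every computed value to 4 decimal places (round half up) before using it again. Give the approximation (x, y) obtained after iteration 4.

Iteration 1:
  x = (-6 - (2.4)·3.0000) / (4.4) = -3.0000
  y = (-6 - (-4)·2.9000) / (7) = 0.8000
Iteration 2:
  x = (-6 - (2.4)·0.8000) / (4.4) = -1.8000
  y = (-6 - (-4)·-3.0000) / (7) = -2.5714
Iteration 3:
  x = (-6 - (2.4)·-2.5714) / (4.4) = 0.0389
  y = (-6 - (-4)·-1.8000) / (7) = -1.8857
Iteration 4:
  x = (-6 - (2.4)·-1.8857) / (4.4) = -0.3351
  y = (-6 - (-4)·0.0389) / (7) = -0.8349

(-0.3351, -0.8349)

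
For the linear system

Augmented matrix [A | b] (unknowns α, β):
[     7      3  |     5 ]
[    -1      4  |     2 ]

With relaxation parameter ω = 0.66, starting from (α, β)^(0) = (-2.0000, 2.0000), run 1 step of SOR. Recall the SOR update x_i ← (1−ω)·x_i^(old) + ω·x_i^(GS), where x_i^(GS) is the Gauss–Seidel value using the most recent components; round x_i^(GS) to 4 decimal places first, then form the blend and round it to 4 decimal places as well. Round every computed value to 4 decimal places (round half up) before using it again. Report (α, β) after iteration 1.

Iteration 1:
  α: GS value = (5 - (3)·2.0000) / (7) = -0.1429;  α ← (1−ω)·-2.0000 + ω·-0.1429 = -0.7743
  β: GS value = (2 - (-1)·-0.7743) / (4) = 0.3064;  β ← (1−ω)·2.0000 + ω·0.3064 = 0.8822

(-0.7743, 0.8822)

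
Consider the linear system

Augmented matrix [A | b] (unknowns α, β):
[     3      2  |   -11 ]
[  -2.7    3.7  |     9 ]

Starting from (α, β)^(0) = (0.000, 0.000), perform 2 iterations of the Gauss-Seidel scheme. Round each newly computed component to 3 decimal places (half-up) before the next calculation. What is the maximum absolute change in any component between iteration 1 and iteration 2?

Iteration 1:
  α = (-11 - (2)·0.000) / (3) = -3.667
  β = (9 - (-2.7)·-3.667) / (3.7) = -0.243
Iteration 2:
  α = (-11 - (2)·-0.243) / (3) = -3.505
  β = (9 - (-2.7)·-3.505) / (3.7) = -0.125
Change: (0.162, 0.118) → max |·| = 0.162

0.162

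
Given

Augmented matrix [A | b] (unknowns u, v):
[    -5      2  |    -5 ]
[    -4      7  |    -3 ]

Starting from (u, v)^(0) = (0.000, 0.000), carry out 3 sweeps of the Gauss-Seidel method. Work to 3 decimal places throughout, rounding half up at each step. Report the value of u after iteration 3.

1.070

Iteration 1:
  u = (-5 - (2)·0.000) / (-5) = 1.000
  v = (-3 - (-4)·1.000) / (7) = 0.143
Iteration 2:
  u = (-5 - (2)·0.143) / (-5) = 1.057
  v = (-3 - (-4)·1.057) / (7) = 0.175
Iteration 3:
  u = (-5 - (2)·0.175) / (-5) = 1.070
  v = (-3 - (-4)·1.070) / (7) = 0.183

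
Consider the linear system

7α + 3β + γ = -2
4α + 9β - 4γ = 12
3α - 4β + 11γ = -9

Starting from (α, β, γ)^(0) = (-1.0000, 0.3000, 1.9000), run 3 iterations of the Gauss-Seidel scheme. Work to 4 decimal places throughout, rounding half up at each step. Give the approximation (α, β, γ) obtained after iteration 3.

(-1.2181, 2.0141, 0.2464)

Iteration 1:
  α = (-2 - (3)·0.3000 - (1)·1.9000) / (7) = -0.6857
  β = (12 - (4)·-0.6857 - (-4)·1.9000) / (9) = 2.4825
  γ = (-9 - (3)·-0.6857 - (-4)·2.4825) / (11) = 0.2716
Iteration 2:
  α = (-2 - (3)·2.4825 - (1)·0.2716) / (7) = -1.3884
  β = (12 - (4)·-1.3884 - (-4)·0.2716) / (9) = 2.0711
  γ = (-9 - (3)·-1.3884 - (-4)·2.0711) / (11) = 0.3136
Iteration 3:
  α = (-2 - (3)·2.0711 - (1)·0.3136) / (7) = -1.2181
  β = (12 - (4)·-1.2181 - (-4)·0.3136) / (9) = 2.0141
  γ = (-9 - (3)·-1.2181 - (-4)·2.0141) / (11) = 0.2464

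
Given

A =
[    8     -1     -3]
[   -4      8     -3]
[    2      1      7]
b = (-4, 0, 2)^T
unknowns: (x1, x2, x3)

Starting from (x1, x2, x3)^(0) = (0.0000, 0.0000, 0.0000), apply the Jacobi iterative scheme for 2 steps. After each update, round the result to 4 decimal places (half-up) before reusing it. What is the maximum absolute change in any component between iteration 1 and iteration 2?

Iteration 1:
  x1 = (-4 - (-1)·0.0000 - (-3)·0.0000) / (8) = -0.5000
  x2 = (0 - (-4)·0.0000 - (-3)·0.0000) / (8) = 0.0000
  x3 = (2 - (2)·0.0000 - (1)·0.0000) / (7) = 0.2857
Iteration 2:
  x1 = (-4 - (-1)·0.0000 - (-3)·0.2857) / (8) = -0.3929
  x2 = (0 - (-4)·-0.5000 - (-3)·0.2857) / (8) = -0.1429
  x3 = (2 - (2)·-0.5000 - (1)·0.0000) / (7) = 0.4286
Change: (0.1071, -0.1429, 0.1429) → max |·| = 0.1429

0.1429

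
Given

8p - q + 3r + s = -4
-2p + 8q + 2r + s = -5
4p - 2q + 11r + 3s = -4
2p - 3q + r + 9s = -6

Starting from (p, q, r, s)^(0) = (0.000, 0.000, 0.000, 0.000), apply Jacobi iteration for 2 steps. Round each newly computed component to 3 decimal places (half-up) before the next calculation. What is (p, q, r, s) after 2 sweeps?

Iteration 1:
  p = (-4 - (-1)·0.000 - (3)·0.000 - (1)·0.000) / (8) = -0.500
  q = (-5 - (-2)·0.000 - (2)·0.000 - (1)·0.000) / (8) = -0.625
  r = (-4 - (4)·0.000 - (-2)·0.000 - (3)·0.000) / (11) = -0.364
  s = (-6 - (2)·0.000 - (-3)·0.000 - (1)·0.000) / (9) = -0.667
Iteration 2:
  p = (-4 - (-1)·-0.625 - (3)·-0.364 - (1)·-0.667) / (8) = -0.358
  q = (-5 - (-2)·-0.500 - (2)·-0.364 - (1)·-0.667) / (8) = -0.576
  r = (-4 - (4)·-0.500 - (-2)·-0.625 - (3)·-0.667) / (11) = -0.114
  s = (-6 - (2)·-0.500 - (-3)·-0.625 - (1)·-0.364) / (9) = -0.723

(-0.358, -0.576, -0.114, -0.723)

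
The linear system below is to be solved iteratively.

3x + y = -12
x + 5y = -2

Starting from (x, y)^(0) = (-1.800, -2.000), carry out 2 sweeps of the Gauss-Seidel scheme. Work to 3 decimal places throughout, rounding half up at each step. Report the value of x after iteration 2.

-4.089

Iteration 1:
  x = (-12 - (1)·-2.000) / (3) = -3.333
  y = (-2 - (1)·-3.333) / (5) = 0.267
Iteration 2:
  x = (-12 - (1)·0.267) / (3) = -4.089
  y = (-2 - (1)·-4.089) / (5) = 0.418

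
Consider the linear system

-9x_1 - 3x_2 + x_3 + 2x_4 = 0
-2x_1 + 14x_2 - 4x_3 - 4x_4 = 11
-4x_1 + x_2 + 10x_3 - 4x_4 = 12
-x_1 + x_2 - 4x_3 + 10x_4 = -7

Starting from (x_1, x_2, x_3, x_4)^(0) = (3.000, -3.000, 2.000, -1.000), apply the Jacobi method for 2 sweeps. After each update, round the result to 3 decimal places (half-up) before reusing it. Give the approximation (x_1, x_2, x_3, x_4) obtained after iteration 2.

(-0.089, 1.786, 1.730, 0.170)

Iteration 1:
  x_1 = (0 - (-3)·-3.000 - (1)·2.000 - (2)·-1.000) / (-9) = 1.000
  x_2 = (11 - (-2)·3.000 - (-4)·2.000 - (-4)·-1.000) / (14) = 1.500
  x_3 = (12 - (-4)·3.000 - (1)·-3.000 - (-4)·-1.000) / (10) = 2.300
  x_4 = (-7 - (-1)·3.000 - (1)·-3.000 - (-4)·2.000) / (10) = 0.700
Iteration 2:
  x_1 = (0 - (-3)·1.500 - (1)·2.300 - (2)·0.700) / (-9) = -0.089
  x_2 = (11 - (-2)·1.000 - (-4)·2.300 - (-4)·0.700) / (14) = 1.786
  x_3 = (12 - (-4)·1.000 - (1)·1.500 - (-4)·0.700) / (10) = 1.730
  x_4 = (-7 - (-1)·1.000 - (1)·1.500 - (-4)·2.300) / (10) = 0.170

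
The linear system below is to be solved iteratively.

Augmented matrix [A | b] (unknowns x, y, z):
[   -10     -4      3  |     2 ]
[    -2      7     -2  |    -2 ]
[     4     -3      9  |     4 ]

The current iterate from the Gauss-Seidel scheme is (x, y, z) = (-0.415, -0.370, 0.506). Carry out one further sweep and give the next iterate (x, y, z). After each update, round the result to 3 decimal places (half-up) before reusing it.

One sweep:
  x = (2 - (-4)·-0.370 - (3)·0.506) / (-10) = 0.100
  y = (-2 - (-2)·0.100 - (-2)·0.506) / (7) = -0.113
  z = (4 - (4)·0.100 - (-3)·-0.113) / (9) = 0.362

(0.100, -0.113, 0.362)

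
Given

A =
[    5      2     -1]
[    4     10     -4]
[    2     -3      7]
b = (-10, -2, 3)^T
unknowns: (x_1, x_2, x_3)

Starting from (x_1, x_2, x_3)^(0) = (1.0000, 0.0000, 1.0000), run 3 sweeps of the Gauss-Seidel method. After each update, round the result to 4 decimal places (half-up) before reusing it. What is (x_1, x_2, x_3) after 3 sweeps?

Iteration 1:
  x_1 = (-10 - (2)·0.0000 - (-1)·1.0000) / (5) = -1.8000
  x_2 = (-2 - (4)·-1.8000 - (-4)·1.0000) / (10) = 0.9200
  x_3 = (3 - (2)·-1.8000 - (-3)·0.9200) / (7) = 1.3371
Iteration 2:
  x_1 = (-10 - (2)·0.9200 - (-1)·1.3371) / (5) = -2.1006
  x_2 = (-2 - (4)·-2.1006 - (-4)·1.3371) / (10) = 1.1751
  x_3 = (3 - (2)·-2.1006 - (-3)·1.1751) / (7) = 1.5324
Iteration 3:
  x_1 = (-10 - (2)·1.1751 - (-1)·1.5324) / (5) = -2.1636
  x_2 = (-2 - (4)·-2.1636 - (-4)·1.5324) / (10) = 1.2784
  x_3 = (3 - (2)·-2.1636 - (-3)·1.2784) / (7) = 1.5946

(-2.1636, 1.2784, 1.5946)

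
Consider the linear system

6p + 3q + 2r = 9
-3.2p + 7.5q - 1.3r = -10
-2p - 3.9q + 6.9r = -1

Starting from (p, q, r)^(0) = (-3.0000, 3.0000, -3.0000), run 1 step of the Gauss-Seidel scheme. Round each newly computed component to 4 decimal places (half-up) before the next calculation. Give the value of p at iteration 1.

Iteration 1:
  p = (9 - (3)·3.0000 - (2)·-3.0000) / (6) = 1.0000
  q = (-10 - (-3.2)·1.0000 - (-1.3)·-3.0000) / (7.5) = -1.4267
  r = (-1 - (-2)·1.0000 - (-3.9)·-1.4267) / (6.9) = -0.6615

1.0000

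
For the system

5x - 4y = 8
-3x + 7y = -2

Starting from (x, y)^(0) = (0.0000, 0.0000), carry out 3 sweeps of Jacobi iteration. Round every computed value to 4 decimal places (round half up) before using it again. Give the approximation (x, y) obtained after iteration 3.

(1.9200, 0.3020)

Iteration 1:
  x = (8 - (-4)·0.0000) / (5) = 1.6000
  y = (-2 - (-3)·0.0000) / (7) = -0.2857
Iteration 2:
  x = (8 - (-4)·-0.2857) / (5) = 1.3714
  y = (-2 - (-3)·1.6000) / (7) = 0.4000
Iteration 3:
  x = (8 - (-4)·0.4000) / (5) = 1.9200
  y = (-2 - (-3)·1.3714) / (7) = 0.3020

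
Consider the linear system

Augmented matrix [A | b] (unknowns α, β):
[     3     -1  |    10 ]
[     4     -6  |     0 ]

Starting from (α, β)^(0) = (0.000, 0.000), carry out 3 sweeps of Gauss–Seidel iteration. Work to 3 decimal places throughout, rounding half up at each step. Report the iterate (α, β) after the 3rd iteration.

(4.239, 2.826)

Iteration 1:
  α = (10 - (-1)·0.000) / (3) = 3.333
  β = (0 - (4)·3.333) / (-6) = 2.222
Iteration 2:
  α = (10 - (-1)·2.222) / (3) = 4.074
  β = (0 - (4)·4.074) / (-6) = 2.716
Iteration 3:
  α = (10 - (-1)·2.716) / (3) = 4.239
  β = (0 - (4)·4.239) / (-6) = 2.826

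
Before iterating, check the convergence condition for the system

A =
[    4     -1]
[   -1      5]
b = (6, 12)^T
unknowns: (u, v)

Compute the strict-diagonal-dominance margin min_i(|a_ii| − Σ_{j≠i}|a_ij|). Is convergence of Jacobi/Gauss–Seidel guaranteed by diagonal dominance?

3

row 1: |4| − (1) = 3
row 2: |5| − (1) = 4
minimum over rows = 3 → strictly diagonally dominant (convergence guaranteed)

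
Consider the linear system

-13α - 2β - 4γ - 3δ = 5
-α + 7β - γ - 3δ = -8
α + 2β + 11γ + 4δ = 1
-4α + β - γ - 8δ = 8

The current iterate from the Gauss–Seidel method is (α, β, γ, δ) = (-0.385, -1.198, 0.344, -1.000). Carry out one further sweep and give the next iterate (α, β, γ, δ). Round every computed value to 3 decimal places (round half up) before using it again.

One sweep:
  α = (5 - (-2)·-1.198 - (-4)·0.344 - (-3)·-1.000) / (-13) = -0.075
  β = (-8 - (-1)·-0.075 - (-1)·0.344 - (-3)·-1.000) / (7) = -1.533
  γ = (1 - (1)·-0.075 - (2)·-1.533 - (4)·-1.000) / (11) = 0.740
  δ = (8 - (-4)·-0.075 - (1)·-1.533 - (-1)·0.740) / (-8) = -1.247

(-0.075, -1.533, 0.740, -1.247)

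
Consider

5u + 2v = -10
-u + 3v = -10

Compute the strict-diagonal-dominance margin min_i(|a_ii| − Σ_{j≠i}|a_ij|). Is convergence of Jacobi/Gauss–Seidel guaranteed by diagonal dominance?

row 1: |5| − (2) = 3
row 2: |3| − (1) = 2
minimum over rows = 2 → strictly diagonally dominant (convergence guaranteed)

2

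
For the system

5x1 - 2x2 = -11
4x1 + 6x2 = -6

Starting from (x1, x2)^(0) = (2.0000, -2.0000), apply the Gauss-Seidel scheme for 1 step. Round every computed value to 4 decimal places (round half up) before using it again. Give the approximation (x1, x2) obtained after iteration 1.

Iteration 1:
  x1 = (-11 - (-2)·-2.0000) / (5) = -3.0000
  x2 = (-6 - (4)·-3.0000) / (6) = 1.0000

(-3.0000, 1.0000)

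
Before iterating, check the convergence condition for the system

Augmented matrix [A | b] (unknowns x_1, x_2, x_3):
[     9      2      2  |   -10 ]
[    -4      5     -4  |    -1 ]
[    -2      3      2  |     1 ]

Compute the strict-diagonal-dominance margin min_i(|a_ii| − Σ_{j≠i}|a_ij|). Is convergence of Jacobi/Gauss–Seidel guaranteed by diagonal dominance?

row 1: |9| − (2+2) = 5
row 2: |5| − (4+4) = -3
row 3: |2| − (2+3) = -3
minimum over rows = -3 → not strictly diagonally dominant

-3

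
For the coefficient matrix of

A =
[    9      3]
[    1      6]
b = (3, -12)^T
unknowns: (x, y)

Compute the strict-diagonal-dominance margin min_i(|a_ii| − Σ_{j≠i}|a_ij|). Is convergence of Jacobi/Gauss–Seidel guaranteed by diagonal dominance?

row 1: |9| − (3) = 6
row 2: |6| − (1) = 5
minimum over rows = 5 → strictly diagonally dominant (convergence guaranteed)

5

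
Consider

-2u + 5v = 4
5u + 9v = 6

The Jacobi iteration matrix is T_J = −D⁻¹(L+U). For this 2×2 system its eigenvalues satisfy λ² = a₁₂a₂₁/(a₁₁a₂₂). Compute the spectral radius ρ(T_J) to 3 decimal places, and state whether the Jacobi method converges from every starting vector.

1.179

a₁₂a₂₁/(a₁₁a₂₂) = (5)·(5) / ((-2)·(9)) = -1.388889
ρ = √|-1.388889| = √1.388889 = 1.179
ρ > 1, so Jacobi diverges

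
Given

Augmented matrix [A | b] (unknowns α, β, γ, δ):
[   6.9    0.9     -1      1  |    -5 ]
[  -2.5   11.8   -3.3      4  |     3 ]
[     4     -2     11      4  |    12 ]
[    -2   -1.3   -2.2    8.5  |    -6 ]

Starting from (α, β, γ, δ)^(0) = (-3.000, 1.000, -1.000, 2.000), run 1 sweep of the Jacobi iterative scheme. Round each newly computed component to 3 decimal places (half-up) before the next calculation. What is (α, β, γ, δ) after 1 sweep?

Iteration 1:
  α = (-5 - (0.9)·1.000 - (-1)·-1.000 - (1)·2.000) / (6.9) = -1.290
  β = (3 - (-2.5)·-3.000 - (-3.3)·-1.000 - (4)·2.000) / (11.8) = -1.339
  γ = (12 - (4)·-3.000 - (-2)·1.000 - (4)·2.000) / (11) = 1.636
  δ = (-6 - (-2)·-3.000 - (-1.3)·1.000 - (-2.2)·-1.000) / (8.5) = -1.518

(-1.290, -1.339, 1.636, -1.518)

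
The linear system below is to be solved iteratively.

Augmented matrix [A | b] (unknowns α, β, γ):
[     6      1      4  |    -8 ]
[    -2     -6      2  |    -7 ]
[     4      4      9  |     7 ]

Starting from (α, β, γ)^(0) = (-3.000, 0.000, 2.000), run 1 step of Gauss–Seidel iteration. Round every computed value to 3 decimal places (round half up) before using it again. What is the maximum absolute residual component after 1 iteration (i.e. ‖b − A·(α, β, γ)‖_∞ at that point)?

2.492

Iteration 1:
  α = (-8 - (1)·0.000 - (4)·2.000) / (6) = -2.667
  β = (-7 - (-2)·-2.667 - (2)·2.000) / (-6) = 2.722
  γ = (7 - (4)·-2.667 - (4)·2.722) / (9) = 0.753
Residual b − A·x = (2.268, 2.492, 0.003); ∞-norm = 2.492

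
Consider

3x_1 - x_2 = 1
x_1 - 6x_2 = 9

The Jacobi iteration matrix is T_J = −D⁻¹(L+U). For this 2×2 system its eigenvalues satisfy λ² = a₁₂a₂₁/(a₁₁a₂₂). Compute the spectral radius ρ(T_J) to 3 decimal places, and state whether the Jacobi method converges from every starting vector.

a₁₂a₂₁/(a₁₁a₂₂) = (-1)·(1) / ((3)·(-6)) = 0.055556
ρ = √|0.055556| = √0.055556 = 0.236
ρ < 1, so Jacobi converges

0.236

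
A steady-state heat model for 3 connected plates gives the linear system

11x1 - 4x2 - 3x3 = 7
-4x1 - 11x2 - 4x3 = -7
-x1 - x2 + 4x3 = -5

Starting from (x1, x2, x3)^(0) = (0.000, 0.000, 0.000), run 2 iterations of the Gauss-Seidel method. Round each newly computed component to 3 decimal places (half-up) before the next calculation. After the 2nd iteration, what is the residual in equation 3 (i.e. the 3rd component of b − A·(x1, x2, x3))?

Iteration 1:
  x1 = (7 - (-4)·0.000 - (-3)·0.000) / (11) = 0.636
  x2 = (-7 - (-4)·0.636 - (-4)·0.000) / (-11) = 0.405
  x3 = (-5 - (-1)·0.636 - (-1)·0.405) / (4) = -0.990
Iteration 2:
  x1 = (7 - (-4)·0.405 - (-3)·-0.990) / (11) = 0.514
  x2 = (-7 - (-4)·0.514 - (-4)·-0.990) / (-11) = 0.809
  x3 = (-5 - (-1)·0.514 - (-1)·0.809) / (4) = -0.919
Residual b − A·x = (1.825, 0.279, -0.001)

-0.001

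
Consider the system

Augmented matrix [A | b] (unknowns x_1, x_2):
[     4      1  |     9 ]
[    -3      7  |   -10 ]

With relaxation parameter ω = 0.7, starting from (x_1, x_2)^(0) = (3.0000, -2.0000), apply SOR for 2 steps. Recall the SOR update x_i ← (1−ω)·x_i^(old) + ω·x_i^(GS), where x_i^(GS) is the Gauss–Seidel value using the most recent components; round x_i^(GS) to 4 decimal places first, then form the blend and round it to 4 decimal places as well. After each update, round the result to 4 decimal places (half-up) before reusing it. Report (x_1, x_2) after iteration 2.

Iteration 1:
  x_1: GS value = (9 - (1)·-2.0000) / (4) = 2.7500;  x_1 ← (1−ω)·3.0000 + ω·2.7500 = 2.8250
  x_2: GS value = (-10 - (-3)·2.8250) / (7) = -0.2179;  x_2 ← (1−ω)·-2.0000 + ω·-0.2179 = -0.7525
Iteration 2:
  x_1: GS value = (9 - (1)·-0.7525) / (4) = 2.4381;  x_1 ← (1−ω)·2.8250 + ω·2.4381 = 2.5542
  x_2: GS value = (-10 - (-3)·2.5542) / (7) = -0.3339;  x_2 ← (1−ω)·-0.7525 + ω·-0.3339 = -0.4595

(2.5542, -0.4595)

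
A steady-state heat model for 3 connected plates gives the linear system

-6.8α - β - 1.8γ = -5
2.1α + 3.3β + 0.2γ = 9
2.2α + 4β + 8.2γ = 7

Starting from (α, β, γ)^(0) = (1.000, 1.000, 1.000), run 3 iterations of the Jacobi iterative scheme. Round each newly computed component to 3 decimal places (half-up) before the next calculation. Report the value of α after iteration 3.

Iteration 1:
  α = (-5 - (-1)·1.000 - (-1.8)·1.000) / (-6.8) = 0.324
  β = (9 - (2.1)·1.000 - (0.2)·1.000) / (3.3) = 2.030
  γ = (7 - (2.2)·1.000 - (4)·1.000) / (8.2) = 0.098
Iteration 2:
  α = (-5 - (-1)·2.030 - (-1.8)·0.098) / (-6.8) = 0.411
  β = (9 - (2.1)·0.324 - (0.2)·0.098) / (3.3) = 2.515
  γ = (7 - (2.2)·0.324 - (4)·2.030) / (8.2) = -0.224
Iteration 3:
  α = (-5 - (-1)·2.515 - (-1.8)·-0.224) / (-6.8) = 0.425
  β = (9 - (2.1)·0.411 - (0.2)·-0.224) / (3.3) = 2.479
  γ = (7 - (2.2)·0.411 - (4)·2.515) / (8.2) = -0.483

0.425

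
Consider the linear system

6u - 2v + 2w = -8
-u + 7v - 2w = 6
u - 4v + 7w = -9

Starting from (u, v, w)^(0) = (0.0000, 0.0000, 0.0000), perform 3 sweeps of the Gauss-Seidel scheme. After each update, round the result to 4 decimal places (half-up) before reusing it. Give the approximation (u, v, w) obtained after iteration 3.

(-0.8709, 0.4873, -0.8828)

Iteration 1:
  u = (-8 - (-2)·0.0000 - (2)·0.0000) / (6) = -1.3333
  v = (6 - (-1)·-1.3333 - (-2)·0.0000) / (7) = 0.6667
  w = (-9 - (1)·-1.3333 - (-4)·0.6667) / (7) = -0.7143
Iteration 2:
  u = (-8 - (-2)·0.6667 - (2)·-0.7143) / (6) = -0.8730
  v = (6 - (-1)·-0.8730 - (-2)·-0.7143) / (7) = 0.5283
  w = (-9 - (1)·-0.8730 - (-4)·0.5283) / (7) = -0.8591
Iteration 3:
  u = (-8 - (-2)·0.5283 - (2)·-0.8591) / (6) = -0.8709
  v = (6 - (-1)·-0.8709 - (-2)·-0.8591) / (7) = 0.4873
  w = (-9 - (1)·-0.8709 - (-4)·0.4873) / (7) = -0.8828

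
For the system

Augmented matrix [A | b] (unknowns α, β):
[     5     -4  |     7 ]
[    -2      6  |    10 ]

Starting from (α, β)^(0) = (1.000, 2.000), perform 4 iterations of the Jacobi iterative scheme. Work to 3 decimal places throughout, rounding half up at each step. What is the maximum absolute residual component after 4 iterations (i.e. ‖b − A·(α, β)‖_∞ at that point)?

0.710

Iteration 1:
  α = (7 - (-4)·2.000) / (5) = 3.000
  β = (10 - (-2)·1.000) / (6) = 2.000
Iteration 2:
  α = (7 - (-4)·2.000) / (5) = 3.000
  β = (10 - (-2)·3.000) / (6) = 2.667
Iteration 3:
  α = (7 - (-4)·2.667) / (5) = 3.534
  β = (10 - (-2)·3.000) / (6) = 2.667
Iteration 4:
  α = (7 - (-4)·2.667) / (5) = 3.534
  β = (10 - (-2)·3.534) / (6) = 2.845
Residual b − A·x = (0.710, -0.002); ∞-norm = 0.710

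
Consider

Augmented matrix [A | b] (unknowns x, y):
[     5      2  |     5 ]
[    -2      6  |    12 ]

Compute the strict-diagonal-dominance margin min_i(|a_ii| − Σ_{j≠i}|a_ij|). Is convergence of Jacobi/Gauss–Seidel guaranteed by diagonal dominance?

3

row 1: |5| − (2) = 3
row 2: |6| − (2) = 4
minimum over rows = 3 → strictly diagonally dominant (convergence guaranteed)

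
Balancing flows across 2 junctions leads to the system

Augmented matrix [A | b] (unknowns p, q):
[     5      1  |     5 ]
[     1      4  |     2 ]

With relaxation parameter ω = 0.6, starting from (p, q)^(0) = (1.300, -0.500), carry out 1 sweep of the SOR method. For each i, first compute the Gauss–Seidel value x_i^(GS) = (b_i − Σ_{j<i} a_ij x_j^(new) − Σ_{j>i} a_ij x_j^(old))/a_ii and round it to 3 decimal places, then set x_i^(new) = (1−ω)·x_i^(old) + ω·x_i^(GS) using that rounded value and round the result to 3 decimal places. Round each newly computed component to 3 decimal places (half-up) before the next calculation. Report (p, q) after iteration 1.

Iteration 1:
  p: GS value = (5 - (1)·-0.500) / (5) = 1.100;  p ← (1−ω)·1.300 + ω·1.100 = 1.180
  q: GS value = (2 - (1)·1.180) / (4) = 0.205;  q ← (1−ω)·-0.500 + ω·0.205 = -0.077

(1.180, -0.077)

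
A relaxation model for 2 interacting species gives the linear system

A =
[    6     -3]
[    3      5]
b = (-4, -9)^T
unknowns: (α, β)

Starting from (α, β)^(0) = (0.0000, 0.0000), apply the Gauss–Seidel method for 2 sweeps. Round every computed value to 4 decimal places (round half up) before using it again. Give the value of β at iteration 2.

-0.9800

Iteration 1:
  α = (-4 - (-3)·0.0000) / (6) = -0.6667
  β = (-9 - (3)·-0.6667) / (5) = -1.4000
Iteration 2:
  α = (-4 - (-3)·-1.4000) / (6) = -1.3667
  β = (-9 - (3)·-1.3667) / (5) = -0.9800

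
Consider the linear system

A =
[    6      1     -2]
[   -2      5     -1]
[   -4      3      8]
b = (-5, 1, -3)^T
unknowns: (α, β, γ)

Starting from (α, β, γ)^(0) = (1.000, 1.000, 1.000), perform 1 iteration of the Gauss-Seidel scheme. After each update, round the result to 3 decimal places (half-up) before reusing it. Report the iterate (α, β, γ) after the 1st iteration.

(-0.667, 0.133, -0.758)

Iteration 1:
  α = (-5 - (1)·1.000 - (-2)·1.000) / (6) = -0.667
  β = (1 - (-2)·-0.667 - (-1)·1.000) / (5) = 0.133
  γ = (-3 - (-4)·-0.667 - (3)·0.133) / (8) = -0.758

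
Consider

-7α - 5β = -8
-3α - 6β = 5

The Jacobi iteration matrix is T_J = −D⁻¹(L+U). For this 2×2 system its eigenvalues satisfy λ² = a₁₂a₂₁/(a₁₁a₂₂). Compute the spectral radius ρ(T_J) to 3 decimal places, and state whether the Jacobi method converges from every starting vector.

0.598

a₁₂a₂₁/(a₁₁a₂₂) = (-5)·(-3) / ((-7)·(-6)) = 0.357143
ρ = √|0.357143| = √0.357143 = 0.598
ρ < 1, so Jacobi converges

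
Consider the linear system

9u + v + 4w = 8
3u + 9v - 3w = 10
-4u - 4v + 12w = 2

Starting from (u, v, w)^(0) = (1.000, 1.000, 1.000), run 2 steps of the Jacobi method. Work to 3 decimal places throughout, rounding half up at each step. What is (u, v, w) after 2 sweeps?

Iteration 1:
  u = (8 - (1)·1.000 - (4)·1.000) / (9) = 0.333
  v = (10 - (3)·1.000 - (-3)·1.000) / (9) = 1.111
  w = (2 - (-4)·1.000 - (-4)·1.000) / (12) = 0.833
Iteration 2:
  u = (8 - (1)·1.111 - (4)·0.833) / (9) = 0.395
  v = (10 - (3)·0.333 - (-3)·0.833) / (9) = 1.278
  w = (2 - (-4)·0.333 - (-4)·1.111) / (12) = 0.648

(0.395, 1.278, 0.648)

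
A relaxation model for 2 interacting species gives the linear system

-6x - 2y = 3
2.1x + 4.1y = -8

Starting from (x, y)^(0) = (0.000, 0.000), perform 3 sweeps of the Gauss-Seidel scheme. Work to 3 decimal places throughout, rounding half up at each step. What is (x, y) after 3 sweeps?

Iteration 1:
  x = (3 - (-2)·0.000) / (-6) = -0.500
  y = (-8 - (2.1)·-0.500) / (4.1) = -1.695
Iteration 2:
  x = (3 - (-2)·-1.695) / (-6) = 0.065
  y = (-8 - (2.1)·0.065) / (4.1) = -1.985
Iteration 3:
  x = (3 - (-2)·-1.985) / (-6) = 0.162
  y = (-8 - (2.1)·0.162) / (4.1) = -2.034

(0.162, -2.034)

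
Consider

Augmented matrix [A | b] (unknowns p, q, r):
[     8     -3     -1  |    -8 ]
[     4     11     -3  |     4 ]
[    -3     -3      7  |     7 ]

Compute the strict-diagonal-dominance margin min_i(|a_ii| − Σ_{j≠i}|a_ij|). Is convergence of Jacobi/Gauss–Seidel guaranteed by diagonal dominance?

1

row 1: |8| − (3+1) = 4
row 2: |11| − (4+3) = 4
row 3: |7| − (3+3) = 1
minimum over rows = 1 → strictly diagonally dominant (convergence guaranteed)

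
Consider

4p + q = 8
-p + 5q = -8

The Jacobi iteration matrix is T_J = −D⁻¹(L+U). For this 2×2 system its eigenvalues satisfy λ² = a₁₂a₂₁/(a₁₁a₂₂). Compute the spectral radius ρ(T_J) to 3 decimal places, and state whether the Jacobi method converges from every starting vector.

0.224

a₁₂a₂₁/(a₁₁a₂₂) = (1)·(-1) / ((4)·(5)) = -0.050000
ρ = √|-0.050000| = √0.050000 = 0.224
ρ < 1, so Jacobi converges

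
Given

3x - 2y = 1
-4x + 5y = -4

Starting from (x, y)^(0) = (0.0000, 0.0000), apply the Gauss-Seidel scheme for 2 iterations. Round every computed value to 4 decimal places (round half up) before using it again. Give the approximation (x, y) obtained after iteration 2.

(-0.0223, -0.8178)

Iteration 1:
  x = (1 - (-2)·0.0000) / (3) = 0.3333
  y = (-4 - (-4)·0.3333) / (5) = -0.5334
Iteration 2:
  x = (1 - (-2)·-0.5334) / (3) = -0.0223
  y = (-4 - (-4)·-0.0223) / (5) = -0.8178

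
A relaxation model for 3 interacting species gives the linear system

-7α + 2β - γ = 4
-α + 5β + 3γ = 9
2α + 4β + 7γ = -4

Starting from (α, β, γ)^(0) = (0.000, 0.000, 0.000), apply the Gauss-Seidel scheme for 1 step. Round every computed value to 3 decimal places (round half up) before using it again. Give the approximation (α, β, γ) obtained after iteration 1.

Iteration 1:
  α = (4 - (2)·0.000 - (-1)·0.000) / (-7) = -0.571
  β = (9 - (-1)·-0.571 - (3)·0.000) / (5) = 1.686
  γ = (-4 - (2)·-0.571 - (4)·1.686) / (7) = -1.372

(-0.571, 1.686, -1.372)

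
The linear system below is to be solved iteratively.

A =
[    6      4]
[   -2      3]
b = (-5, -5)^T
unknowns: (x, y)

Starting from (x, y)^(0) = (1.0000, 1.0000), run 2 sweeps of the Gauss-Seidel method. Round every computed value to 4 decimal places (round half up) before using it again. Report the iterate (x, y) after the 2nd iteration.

Iteration 1:
  x = (-5 - (4)·1.0000) / (6) = -1.5000
  y = (-5 - (-2)·-1.5000) / (3) = -2.6667
Iteration 2:
  x = (-5 - (4)·-2.6667) / (6) = 0.9445
  y = (-5 - (-2)·0.9445) / (3) = -1.0370

(0.9445, -1.0370)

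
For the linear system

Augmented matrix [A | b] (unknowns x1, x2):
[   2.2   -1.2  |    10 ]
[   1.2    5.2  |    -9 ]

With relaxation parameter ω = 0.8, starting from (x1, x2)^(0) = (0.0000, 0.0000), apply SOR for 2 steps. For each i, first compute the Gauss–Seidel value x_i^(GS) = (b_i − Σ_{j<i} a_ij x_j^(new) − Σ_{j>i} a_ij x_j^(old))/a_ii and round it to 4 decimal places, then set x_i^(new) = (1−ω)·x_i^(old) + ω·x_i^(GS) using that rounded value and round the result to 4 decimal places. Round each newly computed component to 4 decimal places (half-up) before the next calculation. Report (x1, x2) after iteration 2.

Iteration 1:
  x1: GS value = (10 - (-1.2)·0.0000) / (2.2) = 4.5455;  x1 ← (1−ω)·0.0000 + ω·4.5455 = 3.6364
  x2: GS value = (-9 - (1.2)·3.6364) / (5.2) = -2.5699;  x2 ← (1−ω)·0.0000 + ω·-2.5699 = -2.0559
Iteration 2:
  x1: GS value = (10 - (-1.2)·-2.0559) / (2.2) = 3.4241;  x1 ← (1−ω)·3.6364 + ω·3.4241 = 3.4666
  x2: GS value = (-9 - (1.2)·3.4666) / (5.2) = -2.5308;  x2 ← (1−ω)·-2.0559 + ω·-2.5308 = -2.4358

(3.4666, -2.4358)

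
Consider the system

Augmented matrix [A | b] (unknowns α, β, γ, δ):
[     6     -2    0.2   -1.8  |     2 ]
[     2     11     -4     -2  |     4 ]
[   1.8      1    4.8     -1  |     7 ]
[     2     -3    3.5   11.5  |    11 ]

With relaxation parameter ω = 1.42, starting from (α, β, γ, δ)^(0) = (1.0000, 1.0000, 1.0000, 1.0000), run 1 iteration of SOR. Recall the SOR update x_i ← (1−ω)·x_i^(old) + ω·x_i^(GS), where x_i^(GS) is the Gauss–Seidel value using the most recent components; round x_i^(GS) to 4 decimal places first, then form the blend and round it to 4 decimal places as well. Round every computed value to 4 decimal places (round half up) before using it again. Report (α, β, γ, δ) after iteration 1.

(0.9053, 0.6372, 1.2760, 0.3993)

Iteration 1:
  α: GS value = (2 - (-2)·1.0000 - (0.2)·1.0000 - (-1.8)·1.0000) / (6) = 0.9333;  α ← (1−ω)·1.0000 + ω·0.9333 = 0.9053
  β: GS value = (4 - (2)·0.9053 - (-4)·1.0000 - (-2)·1.0000) / (11) = 0.7445;  β ← (1−ω)·1.0000 + ω·0.7445 = 0.6372
  γ: GS value = (7 - (1.8)·0.9053 - (1)·0.6372 - (-1)·1.0000) / (4.8) = 1.1944;  γ ← (1−ω)·1.0000 + ω·1.1944 = 1.2760
  δ: GS value = (11 - (2)·0.9053 - (-3)·0.6372 - (3.5)·1.2760) / (11.5) = 0.5770;  δ ← (1−ω)·1.0000 + ω·0.5770 = 0.3993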